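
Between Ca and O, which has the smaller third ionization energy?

Ca

Consider each +2 ion: Ca²⁺ is the bare [Ar] core; O²⁺ still has 4 valence electrons.
Usually core removal costs more than valence removal, but here the competition is close: a tightly held n=2 valence electron can cost more to remove than an n=3 core electron, so the actual values have to decide it.
The numbers (kJ/mol): Ca 4912, O 5300.
Overall IE_3 order: Ca < O.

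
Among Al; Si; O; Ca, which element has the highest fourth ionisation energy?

Al

After 3 electrons have been removed, what remains? Al³⁺ is the bare [Ne] core; Si³⁺ still has 1 valence electron; O³⁺ still has 3 valence electrons; Ca³⁺ is already 1 electron into the core.
Usually core removal costs more than valence removal, but here the competition is close: a tightly held n=2 valence electron can cost more to remove than an n=3 core electron, so the actual values have to decide it.
Valence configurations: Si³⁺ [Ne]3s¹, O³⁺ [He]2s²2p¹.
The numbers (kJ/mol): Al 11577, Si 4356, O 7469, Ca 6491.
Putting it together, IE_4: Si < Ca < O < Al.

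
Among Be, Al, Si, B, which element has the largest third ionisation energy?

Be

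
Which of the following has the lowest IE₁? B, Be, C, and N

B

Across a period the outer electron is held more tightly (higher IE₁); down a group it sits in a higher shell, more shielded, and comes off more easily.
All lie in period 2; the across-period trend (first ionization energy increases left to right) applies, with the exception below.
Note the exception: Be has a higher first ionization energy than B, contrary to the simple trend — removing B's lone 2p electron is easier than breaking Be's filled 2s².
For reference (kJ/mol): Be 900, B 801, C 1086, N 1402.
The lowest IE₁ among these belongs to B.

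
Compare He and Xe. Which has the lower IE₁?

Xe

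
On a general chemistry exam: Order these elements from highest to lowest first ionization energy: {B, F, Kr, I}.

F > Kr > I > B

B is in period 2, group 13; F is in period 2, group 17; Kr is in period 4, group 18; I is in period 5, group 17.
First ionization energy rises across a period (greater Z_eff holds electrons more tightly) and falls down a group (valence electrons are farther from the nucleus).
Neither a single period nor a single group — weigh both effects.
I > B: the two effects oppose for this pair; the across-period effect wins (1008 vs 801 kJ/mol).
Kr > I: both effects reinforce here, so Kr is clearly the higher of the two.
F > Kr: period and group pull opposite ways; the down-group shift dominates (1681 vs 1351 kJ/mol).
Tabulated first ionization energy (kJ/mol): B 801, F 1681, Kr 1351, I 1008.
So from highest to lowest: F > Kr > I > B.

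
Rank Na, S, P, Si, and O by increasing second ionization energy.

Si < P < S < O < Na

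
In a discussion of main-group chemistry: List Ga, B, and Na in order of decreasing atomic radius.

Across a period the added protons contract the valence shell; down a group each new principal shell makes the atom larger.
Neither a single period nor a single group — weigh both effects.
Ga > B: they share group 13; the group trend gives Ga the larger value.
Na > Ga: the two effects oppose for this pair; the across-period effect wins (155 vs 124 pm).
For reference (pm): B 85, Na 155, Ga 124.
So from largest to smallest: Na > Ga > B.

Na, Ga, B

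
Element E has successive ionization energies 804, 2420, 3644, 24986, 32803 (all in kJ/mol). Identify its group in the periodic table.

Group 13

Look for the largest jump between consecutive ionization energies: IE4/IE3 ≈ 6.9, far larger than any earlier ratio.
That jump marks the point where a core electron is being removed. So the atom has 3 valence electrons.
A main-group element with 3 valence electrons is in group 13.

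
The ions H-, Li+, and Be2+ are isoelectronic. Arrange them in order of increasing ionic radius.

All of these have 2 electrons, so size is governed by nuclear charge alone: the more protons, the stronger the pull on the same electron cloud, and the smaller the ion.
Nuclear charges: Be2+ (Z=4), Li+ (Z=3), H- (Z=1).
Smallest to largest: Be2+ < Li+ < H-.

Be2+, Li+, H-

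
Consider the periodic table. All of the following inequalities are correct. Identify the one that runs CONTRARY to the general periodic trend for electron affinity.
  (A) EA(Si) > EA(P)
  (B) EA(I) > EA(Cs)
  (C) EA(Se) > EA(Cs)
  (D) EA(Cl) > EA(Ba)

(A)

The general trend: electron affinity increases across a period and decreases down a group.
(A) Si (period 3, group 14) vs P (period 3, group 15): the stated order contradicts the simple trend.
(B) I (period 5, group 17) vs Cs (period 6, group 1): the stated order agrees with the simple trend.
(C) Se (period 4, group 16) vs Cs (period 6, group 1): the stated order agrees with the simple trend.
(D) Cl (period 3, group 17) vs Ba (period 6, group 2): the stated order agrees with the simple trend.
The exception is (A): adding an electron to P's half-filled 3p³ is unfavourable, so Si (3p²) has the more exothermic EA.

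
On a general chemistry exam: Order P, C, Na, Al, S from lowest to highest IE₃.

Al < P < S < C < Na

After 2 electrons have been removed, what remains? P²⁺ still has 3 valence electrons; C²⁺ still has 2 valence electrons; Na²⁺ is already 1 electron into the core; Al²⁺ still has 1 valence electron; S²⁺ still has 4 valence electrons.
Pulling an electron out of a noble-gas core costs far more than removing a remaining valence electron, so Na sits at the high end of IE_3.
Valence configurations: P²⁺ [Ne]3s²3p¹, C²⁺ [He]2s², Al²⁺ [Ne]3s¹, S²⁺ [Ne]3s²3p².
Tabulated IE_3 (kJ/mol): P 2914, C 4620, Na 6910, Al 2745, S 3357.
Putting it together, IE_3: Al < P < S < C < Na.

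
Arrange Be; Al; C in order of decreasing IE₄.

Consider each +3 ion: Be³⁺ is already 1 electron into the core; Al³⁺ is the bare [Ne] core; C³⁺ still has 1 valence electron.
Breaking into a closed-shell core is much more expensive than removing a leftover valence electron — Al and Be have the largest IE_4 here.
Tabulated IE_4 (kJ/mol): Be 21007, Al 11577, C 6223.
So the fourth ionization energies run C < Al < Be.

Be > Al > C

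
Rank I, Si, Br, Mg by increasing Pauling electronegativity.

Atoms toward the upper right of the periodic table pull bonding electrons most strongly.
Neither a single period nor a single group — weigh both effects.
Si > Mg: both are in period 3; the period trend gives Si the larger value.
I > Si: period and group pull opposite ways; the across-period shift dominates (2.66 vs 1.90).
Br > I: Br sits above I in group 17, so the down-group effect alone puts Br higher.
For reference (Pauling): Mg 1.31, Si 1.90, Br 2.96, I 2.66.
So from lowest to highest: Mg < Si < I < Br.

Mg, Si, I, Br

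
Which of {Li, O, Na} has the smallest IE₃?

After 2 electrons have been removed, what remains? Li²⁺ is already 1 electron into the core; O²⁺ still has 4 valence electrons; Na²⁺ is already 1 electron into the core.
Core electrons are held far more tightly than valence electrons, so Na and Li top the IE_3 order.
Tabulated IE_3 (kJ/mol): Li 11815, O 5300, Na 6910.
Hence IE_3: O < Na < Li.

O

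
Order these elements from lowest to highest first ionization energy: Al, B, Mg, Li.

Li, Al, Mg, B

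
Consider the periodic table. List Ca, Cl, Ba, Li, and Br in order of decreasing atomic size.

Ba > Ca > Li > Br > Cl

Li is in period 2, group 1; Cl is in period 3, group 17; Ca is in period 4, group 2; Br is in period 4, group 17; Ba is in period 6, group 2.
Moving right in a period, electrons are added to the same shell under a stronger nuclear pull, so atoms get smaller; moving down, a new shell is opened and atoms get larger.
Here both period and group differ, so the two effects have to be weighed against each other.
Br > Cl: Br sits below Cl in group 17, so the down-group effect alone puts Br larger.
Li > Br: period and group pull opposite ways; the across-period shift dominates (133 vs 114 pm).
Ca > Li: the two effects oppose for this pair; the down-group effect wins (171 vs 133 pm).
Ba > Ca: Ba sits below Ca in group 2, so the down-group effect alone puts Ba larger.
Approximate values (pm): Li 133, Cl 99, Ca 171, Br 114, Ba 196.
So from largest to smallest: Ba > Ca > Li > Br > Cl.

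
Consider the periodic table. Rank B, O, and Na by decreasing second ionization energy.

The second ionization energy removes an electron from the +1 ion. For each element: B⁺ still has 2 valence electrons; O⁺ still has 5 valence electrons; Na⁺ is the bare [Ne] core.
Pulling an electron out of a noble-gas core costs far more than removing a remaining valence electron, so Na sits at the high end of IE_2.
Valence configurations: B⁺ [He]2s², O⁺ [He]2s²2p³.
The numbers (kJ/mol): B 2427, O 3388, Na 4562.
Hence IE_2: B < O < Na.

Na, O, B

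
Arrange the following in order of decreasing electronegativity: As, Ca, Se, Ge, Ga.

Se > As > Ge > Ga > Ca

Ca is in period 4, group 2; Ga is in period 4, group 13; Ge is in period 4, group 14; As is in period 4, group 15; Se is in period 4, group 16.
Electronegativity increases across a period and decreases down a group, tracking effective nuclear charge and atomic size.
All lie in period 4, so electronegativity increases left to right.
So from highest to lowest: Se > As > Ge > Ga > Ca.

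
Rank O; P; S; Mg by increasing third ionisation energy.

P, S, O, Mg

The third ionization energy removes an electron from the +2 ion. For each element: O²⁺ still has 4 valence electrons; P²⁺ still has 3 valence electrons; S²⁺ still has 4 valence electrons; Mg²⁺ is the bare [Ne] core.
Pulling an electron out of a noble-gas core costs far more than removing a remaining valence electron, so Mg sits at the high end of IE_3.
Valence configurations: O²⁺ [He]2s²2p², P²⁺ [Ne]3s²3p¹, S²⁺ [Ne]3s²3p².
The numbers (kJ/mol): O 5300, P 2914, S 3357, Mg 7733.
Overall IE_3 order: P < S < O < Mg.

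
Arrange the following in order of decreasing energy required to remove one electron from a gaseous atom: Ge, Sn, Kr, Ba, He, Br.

He > Kr > Br > Ge > Sn > Ba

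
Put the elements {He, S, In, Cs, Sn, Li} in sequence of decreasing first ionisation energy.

He, S, Sn, In, Li, Cs

He is in period 1, group 18; Li is in period 2, group 1; S is in period 3, group 16; In is in period 5, group 13; Sn is in period 5, group 14; Cs is in period 6, group 1.
Removing the outermost electron gets harder across a period and easier down a group.
These span different periods and groups, so the two trends combine.
Li > Cs: they share group 1; the group trend gives Li the larger value.
In > Li: period and group pull opposite ways; the across-period shift dominates (558 vs 520 kJ/mol).
Sn > In: Sn lies to the right of In in period 5, so the across-period effect alone puts Sn higher.
S > Sn: both effects reinforce here, so S is clearly the higher of the two.
He > S: both effects reinforce here, so He is clearly the higher of the two.
Tabulated first ionization energy (kJ/mol): He 2372, Li 520, S 1000, In 558, Sn 709, Cs 376.
So from highest to lowest: He > S > Sn > In > Li > Cs.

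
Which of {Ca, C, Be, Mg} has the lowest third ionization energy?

C

Consider each +2 ion: Ca²⁺ is the bare [Ar] core; C²⁺ still has 2 valence electrons; Be²⁺ is the bare [He] core; Mg²⁺ is the bare [Ne] core.
Breaking into a closed-shell core is much more expensive than removing a leftover valence electron — Ca, Mg and Be have the largest IE_3 here.
Approximate IE_3 values (kJ/mol): Ca 4912, C 4620, Be 14849, Mg 7733.
So the third ionization energies run C < Ca < Mg < Be.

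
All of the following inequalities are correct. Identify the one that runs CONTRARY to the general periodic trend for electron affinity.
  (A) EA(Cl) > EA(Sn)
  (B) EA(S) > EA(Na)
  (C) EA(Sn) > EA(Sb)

(C)

The general trend: electron affinity increases across a period and decreases down a group.
(A) Cl (period 3, group 17) vs Sn (period 5, group 14): the stated order agrees with the simple trend.
(B) S (period 3, group 16) vs Na (period 3, group 1): the stated order agrees with the simple trend.
(C) Sn (period 5, group 14) vs Sb (period 5, group 15): the stated order contradicts the simple trend.
The exception is (C): adding an electron to Sb's half-filled 5p³ is unfavourable, so Sn has the more exothermic EA.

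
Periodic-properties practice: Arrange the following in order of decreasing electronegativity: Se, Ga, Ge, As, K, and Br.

Br > Se > As > Ge > Ga > K

K is in period 4, group 1; Ga is in period 4, group 13; Ge is in period 4, group 14; As is in period 4, group 15; Se is in period 4, group 16; Br is in period 4, group 17.
Smaller atoms with higher effective nuclear charge are more electronegative.
All lie in period 4, so electronegativity increases left to right.
So from highest to lowest: Br > Se > As > Ge > Ga > K.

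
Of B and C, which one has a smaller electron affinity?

B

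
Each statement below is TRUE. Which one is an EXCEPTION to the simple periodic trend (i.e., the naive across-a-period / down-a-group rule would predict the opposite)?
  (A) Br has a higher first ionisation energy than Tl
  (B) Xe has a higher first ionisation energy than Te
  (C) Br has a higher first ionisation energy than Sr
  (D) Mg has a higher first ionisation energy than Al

(D)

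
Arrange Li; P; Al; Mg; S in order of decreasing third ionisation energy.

Li, Mg, S, P, Al

After 2 electrons have been removed, what remains? Li²⁺ is already 1 electron into the core; P²⁺ still has 3 valence electrons; Al²⁺ still has 1 valence electron; Mg²⁺ is the bare [Ne] core; S²⁺ still has 4 valence electrons.
Pulling an electron out of a noble-gas core costs far more than removing a remaining valence electron, so Mg and Li sit at the high end of IE_3.
Valence configurations: P²⁺ [Ne]3s²3p¹, Al²⁺ [Ne]3s¹, S²⁺ [Ne]3s²3p².
The numbers (kJ/mol): Li 11815, P 2914, Al 2745, Mg 7733, S 3357.
Putting it together, IE_3: Al < P < S < Mg < Li.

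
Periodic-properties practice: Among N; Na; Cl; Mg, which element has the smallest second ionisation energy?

Mg

Consider each +1 ion: N⁺ still has 4 valence electrons; Na⁺ is the bare [Ne] core; Cl⁺ still has 6 valence electrons; Mg⁺ still has 1 valence electron.
Breaking into a closed-shell core is much more expensive than removing a leftover valence electron — Na has the largest IE_2 here.
Valence configurations: N⁺ [He]2s²2p², Cl⁺ [Ne]3s²3p⁴, Mg⁺ [Ne]3s¹.
Tabulated IE_2 (kJ/mol): N 2856, Na 4562, Cl 2298, Mg 1451.
Overall IE_2 order: Mg < Cl < N < Na.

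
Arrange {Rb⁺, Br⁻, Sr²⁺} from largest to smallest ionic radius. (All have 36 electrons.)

All of these have 36 electrons, so size is governed by nuclear charge alone: the more protons, the stronger the pull on the same electron cloud, and the smaller the ion.
Nuclear charges: Sr²⁺ (Z=38), Rb⁺ (Z=37), Br⁻ (Z=35).
Largest to smallest: Br⁻ > Rb⁺ > Sr²⁺.

Br⁻ > Rb⁺ > Sr²⁺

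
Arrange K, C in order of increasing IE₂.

The second ionization energy removes an electron from the +1 ion. For each element: K⁺ is the bare [Ar] core; C⁺ still has 3 valence electrons.
Breaking into a closed-shell core is much more expensive than removing a leftover valence electron — K has the largest IE_2 here.
The numbers (kJ/mol): K 3052, C 2353.
Overall IE_2 order: C < K.

C < K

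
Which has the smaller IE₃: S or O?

S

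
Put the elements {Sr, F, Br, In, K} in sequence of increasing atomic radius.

Across a period the added protons contract the valence shell; down a group each new principal shell makes the atom larger.
Neither a single period nor a single group — weigh both effects.
Br > F: Br sits below F in group 17, so the down-group effect alone puts Br larger.
In > Br: relative to Br, both the across-period and down-group shifts push In's atomic radius up.
Sr > In: Sr lies to the left of In in period 5, so the across-period effect alone puts Sr larger.
K > Sr: period and group pull opposite ways; the across-period shift dominates (196 vs 185 pm).
Tabulated atomic radius (pm): F 64, K 196, Br 114, Sr 185, In 142.
So from smallest to largest: F < Br < In < Sr < K.

F < Br < In < Sr < K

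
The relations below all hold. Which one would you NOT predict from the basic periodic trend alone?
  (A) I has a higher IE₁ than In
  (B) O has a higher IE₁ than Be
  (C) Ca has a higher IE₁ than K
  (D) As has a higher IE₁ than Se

The general trend: IE₁ increases across a period and decreases down a group.
(A) I (period 5, group 17) vs In (period 5, group 13): the stated order agrees with the simple trend.
(B) O (period 2, group 16) vs Be (period 2, group 2): the stated order agrees with the simple trend.
(C) Ca (period 4, group 2) vs K (period 4, group 1): the stated order agrees with the simple trend.
(D) As (period 4, group 15) vs Se (period 4, group 16): the stated order contradicts the simple trend.
The exception is (D): Se (4p⁴) ionizes more easily than half-filled As (4p³).

(D)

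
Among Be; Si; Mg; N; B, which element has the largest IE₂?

IE_2 is the cost of taking one more electron from the +1 cation: Be⁺ still has 1 valence electron; Si⁺ still has 3 valence electrons; Mg⁺ still has 1 valence electron; N⁺ still has 4 valence electrons; B⁺ still has 2 valence electrons.
All are still removing valence electrons, so compare the +1 ions as you would atoms: IE_2 generally rises across a period (higher Z_eff) and falls down a group (larger shell), subject to the usual subshell exceptions.
Valence configurations: Be⁺ [He]2s¹, Si⁺ [Ne]3s²3p¹, Mg⁺ [Ne]3s¹, N⁺ [He]2s²2p², B⁺ [He]2s².
Approximate IE_2 values (kJ/mol): Be 1757, Si 1577, Mg 1451, N 2856, B 2427.
Overall IE_2 order: Mg < Si < Be < B < N.

N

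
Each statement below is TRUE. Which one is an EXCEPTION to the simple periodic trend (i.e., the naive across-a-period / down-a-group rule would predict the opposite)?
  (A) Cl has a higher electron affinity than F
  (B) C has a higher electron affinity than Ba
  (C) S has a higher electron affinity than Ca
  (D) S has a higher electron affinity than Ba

The general trend: electron affinity increases across a period and decreases down a group.
(A) Cl (period 3, group 17) vs F (period 2, group 17): the stated order contradicts the simple trend.
(B) C (period 2, group 14) vs Ba (period 6, group 2): the stated order agrees with the simple trend.
(C) S (period 3, group 16) vs Ca (period 4, group 2): the stated order agrees with the simple trend.
(D) S (period 3, group 16) vs Ba (period 6, group 2): the stated order agrees with the simple trend.
The exception is (A): F's small 2p subshell makes the incoming electron feel strong e⁻–e⁻ repulsion, so Cl actually releases more energy on gaining an electron.

(A)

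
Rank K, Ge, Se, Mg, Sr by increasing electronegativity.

K < Sr < Mg < Ge < Se

Atoms toward the upper right of the periodic table pull bonding electrons most strongly.
These span different periods and groups, so the two trends combine.
Sr > K: period and group pull opposite ways; the across-period shift dominates (0.95 vs 0.82).
Mg > Sr: they share group 2; the group trend gives Mg the larger value.
Ge > Mg: period and group pull opposite ways; the across-period shift dominates (2.01 vs 1.31).
Se > Ge: both are in period 4; the period trend gives Se the larger value.
Tabulated electronegativity (Pauling): Mg 1.31, K 0.82, Ge 2.01, Se 2.55, Sr 0.95.
So from lowest to highest: K < Sr < Mg < Ge < Se.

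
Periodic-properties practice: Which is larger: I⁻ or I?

I⁻

Forming I⁻ adds 1 electron to I. More electron–electron repulsion in the same shell, with unchanged nuclear charge, lets the cloud expand.
An anion is larger than its parent atom: I⁻ > I.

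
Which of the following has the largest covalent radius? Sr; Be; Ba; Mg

Ba

Be is in period 2, group 2; Mg is in period 3, group 2; Sr is in period 5, group 2; Ba is in period 6, group 2.
Moving right in a period, electrons are added to the same shell under a stronger nuclear pull, so atoms get smaller; moving down, a new shell is opened and atoms get larger.
All are in group 2, so atomic radius increases down the group.
The largest covalent radius among these belongs to Ba.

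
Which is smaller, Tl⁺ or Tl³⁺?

Tl³⁺

Both ions have Z = 81 protons, but Tl³⁺ has lost more electrons, so its remaining electrons feel a larger effective nuclear charge per electron and are pulled in more tightly.
Higher positive charge → smaller ion, so Tl⁺ > Tl³⁺.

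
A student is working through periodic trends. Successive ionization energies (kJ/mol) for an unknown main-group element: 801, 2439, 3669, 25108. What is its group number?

Group 13

Look for the largest jump between consecutive ionization energies: IE4/IE3 ≈ 6.8, far larger than any earlier ratio.
That jump marks the point where a core electron is being removed. So the atom has 3 valence electrons.
A main-group element with 3 valence electrons is in group 13.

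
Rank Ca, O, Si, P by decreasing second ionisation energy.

O > P > Si > Ca

Consider each +1 ion: Ca⁺ still has 1 valence electron; O⁺ still has 5 valence electrons; Si⁺ still has 3 valence electrons; P⁺ still has 4 valence electrons.
All are still removing valence electrons, so compare the +1 ions as you would atoms: IE_2 generally rises across a period (higher Z_eff) and falls down a group (larger shell), subject to the usual subshell exceptions.
Valence configurations: Ca⁺ [Ar]4s¹, O⁺ [He]2s²2p³, Si⁺ [Ne]3s²3p¹, P⁺ [Ne]3s²3p².
Approximate IE_2 values (kJ/mol): Ca 1145, O 3388, Si 1577, P 1907.
Putting it together, IE_2: Ca < Si < P < O.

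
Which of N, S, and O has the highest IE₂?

O

IE_2 is the cost of taking one more electron from the +1 cation: N⁺ still has 4 valence electrons; S⁺ still has 5 valence electrons; O⁺ still has 5 valence electrons.
All are still removing valence electrons, so compare the +1 ions as you would atoms: IE_2 generally rises across a period (higher Z_eff) and falls down a group (larger shell), subject to the usual subshell exceptions.
Valence configurations: N⁺ [He]2s²2p², S⁺ [Ne]3s²3p³, O⁺ [He]2s²2p³.
Tabulated IE_2 (kJ/mol): N 2856, S 2252, O 3388.
Overall IE_2 order: S < N < O.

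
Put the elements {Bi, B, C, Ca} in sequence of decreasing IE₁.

C, B, Bi, Ca

B is in period 2, group 13; C is in period 2, group 14; Ca is in period 4, group 2; Bi is in period 6, group 15.
First ionization energy rises across a period (greater Z_eff holds electrons more tightly) and falls down a group (valence electrons are farther from the nucleus).
Here both period and group differ, so the two effects have to be weighed against each other.
Bi > Ca: the two effects oppose for this pair; the across-period effect wins (703 vs 590 kJ/mol).
B > Bi: period and group pull opposite ways; the down-group shift dominates (801 vs 703 kJ/mol).
C > B: both are in period 2; the period trend gives C the larger value.
Tabulated first ionization energy (kJ/mol): B 801, C 1086, Ca 590, Bi 703.
So from highest to lowest: C > B > Bi > Ca.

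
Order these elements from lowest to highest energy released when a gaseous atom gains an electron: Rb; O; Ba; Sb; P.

Ba < Rb < P < Sb < O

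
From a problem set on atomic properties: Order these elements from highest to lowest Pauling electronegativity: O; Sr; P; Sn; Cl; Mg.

O > Cl > P > Sn > Mg > Sr

O is in period 2, group 16; Mg is in period 3, group 2; P is in period 3, group 15; Cl is in period 3, group 17; Sr is in period 5, group 2; Sn is in period 5, group 14.
Electronegativity increases across a period and decreases down a group, tracking effective nuclear charge and atomic size.
Here both period and group differ, so the two effects have to be weighed against each other.
Mg > Sr: they share group 2; the group trend gives Mg the larger value.
Sn > Mg: the two effects oppose for this pair; the across-period effect wins (1.96 vs 1.31).
P > Sn: both effects reinforce here, so P is clearly the higher of the two.
Cl > P: both are in period 3; the period trend gives Cl the larger value.
O > Cl: period and group pull opposite ways; the down-group shift dominates (3.44 vs 3.16).
For reference (Pauling): O 3.44, Mg 1.31, P 2.19, Cl 3.16, Sr 0.95, Sn 1.96.
So from highest to lowest: O > Cl > P > Sn > Mg > Sr.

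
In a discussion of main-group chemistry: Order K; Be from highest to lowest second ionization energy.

Consider each +1 ion: K⁺ is the bare [Ar] core; Be⁺ still has 1 valence electron.
Pulling an electron out of a noble-gas core costs far more than removing a remaining valence electron, so K sits at the high end of IE_2.
Approximate IE_2 values (kJ/mol): K 3052, Be 1757.
Overall IE_2 order: Be < K.

K > Be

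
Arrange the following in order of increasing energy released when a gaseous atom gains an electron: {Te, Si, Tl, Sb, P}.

Tl, P, Sb, Si, Te

Si is in period 3, group 14; P is in period 3, group 15; Sb is in period 5, group 15; Te is in period 5, group 16; Tl is in period 6, group 13.
Adding an electron releases more energy for atoms nearer the top right (short of the noble gases).
Neither a single period nor a single group — weigh both effects.
P > Tl: both effects reinforce here, so P is clearly the higher of the two.
Sb > P: this pair runs against the simple trend — see the exception note.
Si > Sb: the two effects oppose for this pair; the down-group effect wins (134 vs 103 kJ/mol).
Te > Si: period and group pull opposite ways; the across-period shift dominates (190 vs 134 kJ/mol).
Note the exception: Sb has a higher electron affinity than P, contrary to the simple trend — both are half-filled np³, but the pairing/repulsion penalty for the added electron shrinks as the p orbitals become larger and more diffuse down the group, and for Sb that outweighs the weaker nuclear attraction.
Note the exception: Si has a higher electron affinity than P, contrary to the simple trend — adding an electron to P's half-filled 3p³ is unfavourable, so Si (3p²) has the more exothermic EA.
Tabulated electron affinity (kJ/mol): Si 134, P 72, Sb 103, Te 190, Tl 19.
So from lowest to highest: Tl < P < Sb < Si < Te.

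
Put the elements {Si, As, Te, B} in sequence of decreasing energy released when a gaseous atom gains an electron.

Te > Si > As > B

B is in period 2, group 13; Si is in period 3, group 14; As is in period 4, group 15; Te is in period 5, group 16.
Electron affinity generally becomes more exothermic across a period toward the halogens and less exothermic down a group.
These sit on a diagonal, where the across-period and down-group effects partly cancel.
As > B: period and group pull opposite ways; the across-period shift dominates (78 vs 27 kJ/mol).
Si > As: the two effects oppose for this pair; the down-group effect wins (134 vs 78 kJ/mol).
Te > Si: the two effects oppose for this pair; the across-period effect wins (190 vs 134 kJ/mol).
For reference (kJ/mol): B 27, Si 134, As 78, Te 190.
So from highest to lowest: Te > Si > As > B.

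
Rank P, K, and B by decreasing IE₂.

K > B > P

Consider each +1 ion: P⁺ still has 4 valence electrons; K⁺ is the bare [Ar] core; B⁺ still has 2 valence electrons.
Pulling an electron out of a noble-gas core costs far more than removing a remaining valence electron, so K sits at the high end of IE_2.
Valence configurations: P⁺ [Ne]3s²3p², B⁺ [He]2s².
Approximate IE_2 values (kJ/mol): P 1907, K 3052, B 2427.
Overall IE_2 order: P < B < K.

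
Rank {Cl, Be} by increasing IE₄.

Cl < Be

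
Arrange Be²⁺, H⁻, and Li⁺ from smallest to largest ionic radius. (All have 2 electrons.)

Be²⁺, Li⁺, H⁻

All of these have 2 electrons, so size is governed by nuclear charge alone: the more protons, the stronger the pull on the same electron cloud, and the smaller the ion.
Nuclear charges: Be²⁺ (Z=4), Li⁺ (Z=3), H⁻ (Z=1).
Smallest to largest: Be²⁺ < Li⁺ < H⁻.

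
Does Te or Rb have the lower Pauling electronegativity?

Rb is in period 5, group 1; Te is in period 5, group 16.
Atoms toward the upper right of the periodic table pull bonding electrons most strongly.
All lie in period 5, so electronegativity increases left to right.
So Rb has the lower Pauling electronegativity (Rb < Te).

Rb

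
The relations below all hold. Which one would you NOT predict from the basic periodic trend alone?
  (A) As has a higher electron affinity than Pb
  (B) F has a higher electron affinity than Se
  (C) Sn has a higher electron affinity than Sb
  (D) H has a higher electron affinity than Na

The general trend: electron affinity increases across a period and decreases down a group.
(A) As (period 4, group 15) vs Pb (period 6, group 14): the stated order agrees with the simple trend.
(B) F (period 2, group 17) vs Se (period 4, group 16): the stated order agrees with the simple trend.
(C) Sn (period 5, group 14) vs Sb (period 5, group 15): the stated order contradicts the simple trend.
(D) H (period 1, group 1) vs Na (period 3, group 1): the stated order agrees with the simple trend.
The exception is (C): adding an electron to Sb's half-filled 5p³ is unfavourable, so Sn has the more exothermic EA.

(C)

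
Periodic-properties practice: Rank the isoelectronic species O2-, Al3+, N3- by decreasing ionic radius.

N3- > O2- > Al3+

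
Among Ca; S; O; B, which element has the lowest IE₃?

Consider each +2 ion: Ca²⁺ is the bare [Ar] core; S²⁺ still has 4 valence electrons; O²⁺ still has 4 valence electrons; B²⁺ still has 1 valence electron.
Usually core removal costs more than valence removal, but here the competition is close: a tightly held n=2 valence electron can cost more to remove than an n=3 core electron, so the actual values have to decide it.
Valence configurations: S²⁺ [Ne]3s²3p², O²⁺ [He]2s²2p², B²⁺ [He]2s¹.
Approximate IE_3 values (kJ/mol): Ca 4912, S 3357, O 5300, B 3660.
Hence IE_3: S < B < Ca < O.

S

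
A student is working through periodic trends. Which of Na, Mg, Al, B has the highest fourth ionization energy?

B

Consider each +3 ion: Na³⁺ is already 2 electrons into the core; Mg³⁺ is already 1 electron into the core; Al³⁺ is the bare [Ne] core; B³⁺ is the bare [He] core.
All of these are removing an electron from a noble-gas core or deeper; the smaller core (lower principal quantum number) is held far more tightly, and within a period the higher nuclear charge binds the same core more tightly.
Approximate IE_4 values (kJ/mol): Na 9543, Mg 10543, Al 11577, B 25026.
Putting it together, IE_4: Na < Mg < Al < B.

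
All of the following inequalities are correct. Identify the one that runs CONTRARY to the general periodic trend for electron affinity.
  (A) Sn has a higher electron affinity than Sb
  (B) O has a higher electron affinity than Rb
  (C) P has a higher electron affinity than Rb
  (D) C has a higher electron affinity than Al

(A)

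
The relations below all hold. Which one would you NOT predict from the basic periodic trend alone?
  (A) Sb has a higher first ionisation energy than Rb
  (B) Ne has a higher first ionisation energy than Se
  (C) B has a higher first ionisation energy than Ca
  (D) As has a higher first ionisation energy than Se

(D)

The general trend: first ionisation energy increases across a period and decreases down a group.
(A) Sb (period 5, group 15) vs Rb (period 5, group 1): the stated order agrees with the simple trend.
(B) Ne (period 2, group 18) vs Se (period 4, group 16): the stated order agrees with the simple trend.
(C) B (period 2, group 13) vs Ca (period 4, group 2): the stated order agrees with the simple trend.
(D) As (period 4, group 15) vs Se (period 4, group 16): the stated order contradicts the simple trend.
The exception is (D): Se (4p⁴) ionizes more easily than half-filled As (4p³).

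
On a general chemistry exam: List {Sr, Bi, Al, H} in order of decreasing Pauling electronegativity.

H, Bi, Al, Sr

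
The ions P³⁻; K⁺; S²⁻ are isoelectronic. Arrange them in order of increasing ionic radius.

K⁺ < S²⁻ < P³⁻

All of these have 18 electrons, so size is governed by nuclear charge alone: the more protons, the stronger the pull on the same electron cloud, and the smaller the ion.
Nuclear charges: K⁺ (Z=19), S²⁻ (Z=16), P³⁻ (Z=15).
Smallest to largest: K⁺ < S²⁻ < P³⁻.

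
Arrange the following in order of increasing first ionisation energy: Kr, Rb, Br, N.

N is in period 2, group 15; Br is in period 4, group 17; Kr is in period 4, group 18; Rb is in period 5, group 1.
IE₁ increases left→right with effective nuclear charge and decreases top→bottom as the valence shell moves farther out.
Here both period and group differ, so the two effects have to be weighed against each other.
Br > Rb: relative to Rb, both the across-period and down-group shifts push Br's first ionization energy up.
Kr > Br: both are in period 4; the period trend gives Kr the larger value.
N > Kr: the two effects oppose for this pair; the down-group effect wins (1402 vs 1351 kJ/mol).
Approximate values (kJ/mol): N 1402, Br 1140, Kr 1351, Rb 403.
So from lowest to highest: Rb < Br < Kr < N.

Rb < Br < Kr < N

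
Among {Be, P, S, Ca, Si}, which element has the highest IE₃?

Be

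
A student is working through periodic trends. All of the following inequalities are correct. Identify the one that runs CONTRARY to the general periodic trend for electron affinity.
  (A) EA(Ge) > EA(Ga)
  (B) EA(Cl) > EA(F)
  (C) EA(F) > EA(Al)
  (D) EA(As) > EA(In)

(B)

The general trend: electron affinity increases across a period and decreases down a group.
(A) Ge (period 4, group 14) vs Ga (period 4, group 13): the stated order agrees with the simple trend.
(B) Cl (period 3, group 17) vs F (period 2, group 17): the stated order contradicts the simple trend.
(C) F (period 2, group 17) vs Al (period 3, group 13): the stated order agrees with the simple trend.
(D) As (period 4, group 15) vs In (period 5, group 13): the stated order agrees with the simple trend.
The exception is (B): F's small 2p subshell makes the incoming electron feel strong e⁻–e⁻ repulsion, so Cl actually releases more energy on gaining an electron.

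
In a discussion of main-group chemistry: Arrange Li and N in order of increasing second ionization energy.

IE_2 is the cost of taking one more electron from the +1 cation: Li⁺ is the bare [He] core; N⁺ still has 4 valence electrons.
Pulling an electron out of a noble-gas core costs far more than removing a remaining valence electron, so Li sits at the high end of IE_2.
Tabulated IE_2 (kJ/mol): Li 7298, N 2856.
Putting it together, IE_2: N < Li.

N < Li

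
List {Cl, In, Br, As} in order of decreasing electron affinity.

Cl > Br > As > In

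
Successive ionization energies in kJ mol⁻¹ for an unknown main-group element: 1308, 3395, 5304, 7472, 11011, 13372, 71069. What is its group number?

Group 16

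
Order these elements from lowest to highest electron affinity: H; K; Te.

K < H < Te

H is in period 1, group 1; K is in period 4, group 1; Te is in period 5, group 16.
Atoms with high Z_eff and room in the valence shell (especially the halogens) have the most exothermic electron affinities.
These span different periods and groups, so the two trends combine.
H > K: H sits above K in group 1, so the down-group effect alone puts H higher.
Te > H: period and group pull opposite ways; the across-period shift dominates (190 vs 73 kJ/mol).
Tabulated electron affinity (kJ/mol): H 73, K 48, Te 190.
So from lowest to highest: K < H < Te.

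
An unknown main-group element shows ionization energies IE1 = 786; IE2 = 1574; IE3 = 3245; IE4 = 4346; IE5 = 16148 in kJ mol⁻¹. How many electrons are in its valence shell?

4

Look for the largest jump between consecutive ionization energies: IE5/IE4 ≈ 3.7, far larger than any earlier ratio.
That jump marks the point where a core electron is being removed. So the atom has 4 valence electrons.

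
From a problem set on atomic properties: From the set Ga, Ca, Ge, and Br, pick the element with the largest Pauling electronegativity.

Br

Ca is in period 4, group 2; Ga is in period 4, group 13; Ge is in period 4, group 14; Br is in period 4, group 17.
Smaller atoms with higher effective nuclear charge are more electronegative.
All lie in period 4, so electronegativity increases left to right.
The largest Pauling electronegativity among these belongs to Br.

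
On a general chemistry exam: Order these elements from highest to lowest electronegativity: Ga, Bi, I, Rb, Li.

Li is in period 2, group 1; Ga is in period 4, group 13; Rb is in period 5, group 1; I is in period 5, group 17; Bi is in period 6, group 15.
Electronegativity increases across a period and decreases down a group, tracking effective nuclear charge and atomic size.
Here both period and group differ, so the two effects have to be weighed against each other.
Li > Rb: Li sits above Rb in group 1, so the down-group effect alone puts Li higher.
Ga > Li: the two effects oppose for this pair; the across-period effect wins (1.81 vs 0.98).
Bi > Ga: period and group pull opposite ways; the across-period shift dominates (2.02 vs 1.81).
I > Bi: both effects reinforce here, so I is clearly the higher of the two.
For reference (Pauling): Li 0.98, Ga 1.81, Rb 0.82, I 2.66, Bi 2.02.
So from highest to lowest: I > Bi > Ga > Li > Rb.

I > Bi > Ga > Li > Rb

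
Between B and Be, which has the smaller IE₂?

Be

Consider each +1 ion: B⁺ still has 2 valence electrons; Be⁺ still has 1 valence electron.
All are still removing valence electrons, so compare the +1 ions as you would atoms: IE_2 generally rises across a period (higher Z_eff) and falls down a group (larger shell), subject to the usual subshell exceptions.
Valence configurations: B⁺ [He]2s², Be⁺ [He]2s¹.
Tabulated IE_2 (kJ/mol): B 2427, Be 1757.
Overall IE_2 order: Be < B.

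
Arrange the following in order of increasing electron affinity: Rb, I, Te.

Rb < Te < I

Rb is in period 5, group 1; Te is in period 5, group 16; I is in period 5, group 17.
EA tends to increase across a period and decrease down a group, though the pattern is less regular than for IE or radius.
All lie in period 5, so electron affinity increases left to right.
So from lowest to highest: Rb < Te < I.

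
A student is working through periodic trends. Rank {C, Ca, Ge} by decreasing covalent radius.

C is in period 2, group 14; Ca is in period 4, group 2; Ge is in period 4, group 14.
Moving right in a period, electrons are added to the same shell under a stronger nuclear pull, so atoms get smaller; moving down, a new shell is opened and atoms get larger.
Here both period and group differ, so the two effects have to be weighed against each other.
Ge > C: they share group 14; the group trend gives Ge the larger value.
Ca > Ge: Ca lies to the left of Ge in period 4, so the across-period effect alone puts Ca larger.
Tabulated atomic radius (pm): C 75, Ca 171, Ge 121.
So from largest to smallest: Ca > Ge > C.

Ca, Ge, C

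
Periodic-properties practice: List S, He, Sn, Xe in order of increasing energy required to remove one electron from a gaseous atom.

Sn < S < Xe < He

Removing the outermost electron gets harder across a period and easier down a group.
Here both period and group differ, so the two effects have to be weighed against each other.
S > Sn: both effects reinforce here, so S is clearly the higher of the two.
Xe > S: the two effects oppose for this pair; the across-period effect wins (1170 vs 1000 kJ/mol).
He > Xe: they share group 18; the group trend gives He the larger value.
For reference (kJ/mol): He 2372, S 1000, Sn 709, Xe 1170.
So from lowest to highest: Sn < S < Xe < He.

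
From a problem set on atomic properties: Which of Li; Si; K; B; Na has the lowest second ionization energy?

Si

IE_2 is the cost of taking one more electron from the +1 cation: Li⁺ is the bare [He] core; Si⁺ still has 3 valence electrons; K⁺ is the bare [Ar] core; B⁺ still has 2 valence electrons; Na⁺ is the bare [Ne] core.
Core electrons are held far more tightly than valence electrons, so K, Na and Li top the IE_2 order.
Valence configurations: Si⁺ [Ne]3s²3p¹, B⁺ [He]2s².
Approximate IE_2 values (kJ/mol): Li 7298, Si 1577, K 3052, B 2427, Na 4562.
So the second ionization energies run Si < B < K < Na < Li.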